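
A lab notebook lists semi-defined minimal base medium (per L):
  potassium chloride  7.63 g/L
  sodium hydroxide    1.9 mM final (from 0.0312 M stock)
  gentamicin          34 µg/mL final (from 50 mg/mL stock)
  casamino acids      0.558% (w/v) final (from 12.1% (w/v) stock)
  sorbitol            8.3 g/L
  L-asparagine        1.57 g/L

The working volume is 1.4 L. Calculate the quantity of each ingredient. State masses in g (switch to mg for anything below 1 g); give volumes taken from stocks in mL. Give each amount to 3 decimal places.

Working volume: 1.4 L.
potassium chloride: 7.63 g/L × 1.4 L = 10.682 g
sodium hydroxide: C1V1 = C2V2 → 1.9 mM × 1400 mL ÷ 31.2 mM = 85.256 mL
gentamicin: dilute stock: 34 µg/mL × 1400 mL ÷ 50000 µg/mL = 0.952 mL
casamino acids: V = C2·V2/C1 = 0.558% ÷ 12.1% × 1400 mL = 64.562 mL
sorbitol: 8.3 g/L × 1.4 L = 11.620 g
L-asparagine: 1.57 g/L × 1.4 L = 2.198 g

potassium chloride 10.682 g; sodium hydroxide 85.256 mL; gentamicin 0.952 mL; casamino acids 64.562 mL; sorbitol 11.620 g; L-asparagine 2.198 g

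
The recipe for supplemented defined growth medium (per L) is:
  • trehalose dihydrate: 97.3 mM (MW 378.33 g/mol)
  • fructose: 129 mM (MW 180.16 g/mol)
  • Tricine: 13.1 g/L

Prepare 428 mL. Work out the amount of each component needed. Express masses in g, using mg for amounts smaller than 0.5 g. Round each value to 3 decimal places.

trehalose dihydrate 15.755 g; fructose 9.947 g; Tricine 5.607 g

Working volume: 428 mL = 0.428 L.
trehalose dihydrate: 97.3 mmol/L × 378.33 g/mol × 0.428 L ÷ 1000 = 15.755 g
fructose: 129 mmol/L × 180.16 g/mol × 0.428 L ÷ 1000 = 9.947 g
Tricine: 13.1 g/L × 0.428 L = 5.607 g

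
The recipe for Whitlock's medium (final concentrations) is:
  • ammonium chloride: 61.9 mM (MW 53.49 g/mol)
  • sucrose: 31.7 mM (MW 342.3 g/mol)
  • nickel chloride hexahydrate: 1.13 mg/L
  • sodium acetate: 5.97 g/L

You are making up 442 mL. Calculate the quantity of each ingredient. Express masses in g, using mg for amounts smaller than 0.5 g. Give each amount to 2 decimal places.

Working volume: 442 mL = 0.442 L.
ammonium chloride: 61.9 mmol/L × 53.49 g/mol × 0.442 L ÷ 1000 = 1.46 g
sucrose: 31.7 mmol/L × 342.3 g/mol × 0.442 L ÷ 1000 = 4.80 g
nickel chloride hexahydrate: 1.13 mg/L × 0.442 L = 0.50 mg
sodium acetate: 5.97 g/L × 0.442 L = 2.64 g

ammonium chloride 1.46 g; sucrose 4.80 g; nickel chloride hexahydrate 0.50 mg; sodium acetate 2.64 g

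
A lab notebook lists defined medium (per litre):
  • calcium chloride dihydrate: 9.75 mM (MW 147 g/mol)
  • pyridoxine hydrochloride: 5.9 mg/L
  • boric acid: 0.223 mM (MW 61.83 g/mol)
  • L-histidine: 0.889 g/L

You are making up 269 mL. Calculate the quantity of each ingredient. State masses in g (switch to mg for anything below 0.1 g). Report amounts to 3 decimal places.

calcium chloride dihydrate 0.386 g; pyridoxine hydrochloride 1.587 mg; boric acid 3.709 mg; L-histidine 0.239 g

Target volume = 269 mL = 0.269 L.
calcium chloride dihydrate: 9.75 mmol/L × 147 g/mol × 0.269 L ÷ 1000 = 0.386 g
pyridoxine hydrochloride: 5.9 mg/L × 0.269 L = 1.587 mg
boric acid: 0.223 mmol/L × 61.83 mg/mmol × 0.269 L = 3.709 mg
L-histidine: 0.889 g/L × 0.269 L = 0.239 g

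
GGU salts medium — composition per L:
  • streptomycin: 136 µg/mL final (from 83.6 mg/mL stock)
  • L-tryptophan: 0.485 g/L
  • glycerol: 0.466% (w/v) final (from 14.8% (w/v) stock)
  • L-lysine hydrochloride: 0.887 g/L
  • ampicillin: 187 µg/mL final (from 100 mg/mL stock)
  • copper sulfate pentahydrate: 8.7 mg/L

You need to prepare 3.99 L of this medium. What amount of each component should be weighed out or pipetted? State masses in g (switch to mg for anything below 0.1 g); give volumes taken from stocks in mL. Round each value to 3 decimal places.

Scale factor relative to 1 L: 3.99.
streptomycin: dilute stock: 136 µg/mL × 3990 mL ÷ 83600 µg/mL = 6.491 mL
L-tryptophan: 0.485 g/L × 3.99 L = 1.935 g
glycerol: V = C2·V2/C1 = 0.466% ÷ 14.8% × 3990 mL = 125.631 mL
L-lysine hydrochloride: 0.887 g/L × 3.99 L = 3.539 g
ampicillin: V = C2·V2/C1 = 187 µg/mL × 3990 mL ÷ 100000 µg/mL = 7.461 mL
copper sulfate pentahydrate: 8.7 mg/L × 3.99 L = 34.713 mg

streptomycin 6.491 mL; L-tryptophan 1.935 g; glycerol 125.631 mL; L-lysine hydrochloride 3.539 g; ampicillin 7.461 mL; copper sulfate pentahydrate 34.713 mg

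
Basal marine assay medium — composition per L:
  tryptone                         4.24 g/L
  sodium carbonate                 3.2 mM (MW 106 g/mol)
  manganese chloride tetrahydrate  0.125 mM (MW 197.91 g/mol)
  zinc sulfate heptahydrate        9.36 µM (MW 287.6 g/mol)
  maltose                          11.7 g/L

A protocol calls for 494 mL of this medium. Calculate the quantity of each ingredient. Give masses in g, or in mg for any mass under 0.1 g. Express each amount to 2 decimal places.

tryptone 2.09 g; sodium carbonate 0.17 g; manganese chloride tetrahydrate 12.22 mg; zinc sulfate heptahydrate 1.33 mg; maltose 5.78 g

Working volume: 494 mL = 0.494 L.
tryptone: 4.24 g/L × 0.494 L = 2.09 g
sodium carbonate: 3.2 mmol/L × 106 g/mol × 0.494 L ÷ 1000 = 0.17 g
manganese chloride tetrahydrate: 0.125 mmol/L × 197.91 mg/mmol × 0.494 L = 12.22 mg
zinc sulfate heptahydrate: 9.36 µmol/L × 287.6 g/mol × 0.494 L ÷ 1000 = 1.33 mg
maltose: 11.7 g/L × 0.494 L = 5.78 g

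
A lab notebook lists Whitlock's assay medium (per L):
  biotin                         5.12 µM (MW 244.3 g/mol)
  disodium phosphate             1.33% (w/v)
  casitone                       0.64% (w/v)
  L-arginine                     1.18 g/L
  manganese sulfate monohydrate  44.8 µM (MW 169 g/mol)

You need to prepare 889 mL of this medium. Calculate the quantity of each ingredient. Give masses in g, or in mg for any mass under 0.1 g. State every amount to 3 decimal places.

biotin 1.112 mg; disodium phosphate 11.824 g; casitone 5.690 g; L-arginine 1.049 g; manganese sulfate monohydrate 6.731 mg

Scale factor relative to 1 L: 0.889.
biotin: 5.12 µmol/L × 244.3 g/mol × 0.889 L ÷ 1000 = 1.112 mg
disodium phosphate: 1.33 g per 100 mL × 889 mL ÷ 100 = 11.824 g
casitone: 0.64% w/v = 6.4 g/L → 6.4 × 0.889 L = 5.690 g
L-arginine: 1.18 g/L × 0.889 L = 1.049 g
manganese sulfate monohydrate: 44.8 µmol/L × 169 g/mol × 0.889 L ÷ 1000 = 6.731 mg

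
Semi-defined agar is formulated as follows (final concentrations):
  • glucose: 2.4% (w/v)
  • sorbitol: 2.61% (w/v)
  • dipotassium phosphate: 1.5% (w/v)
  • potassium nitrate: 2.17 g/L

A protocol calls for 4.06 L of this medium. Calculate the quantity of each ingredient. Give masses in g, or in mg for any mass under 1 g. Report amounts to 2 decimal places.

Working volume: 4.06 L.
glucose: 2.4% w/v = 24 g/L → 24 × 4.06 L = 97.44 g
sorbitol: 2.61% w/v = 26.1 g/L → 26.1 × 4.06 L = 105.97 g
dipotassium phosphate: 1.5% w/v = 15 g/L → 15 × 4.06 L = 60.90 g
potassium nitrate: 2.17 g/L × 4.06 L = 8.81 g

glucose 97.44 g; sorbitol 105.97 g; dipotassium phosphate 60.90 g; potassium nitrate 8.81 g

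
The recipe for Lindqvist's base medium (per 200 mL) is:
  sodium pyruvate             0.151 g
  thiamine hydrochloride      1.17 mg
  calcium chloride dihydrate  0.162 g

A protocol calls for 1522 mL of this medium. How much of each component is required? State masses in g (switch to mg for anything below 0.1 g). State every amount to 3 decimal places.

Scale factor = 1522 mL / 200 mL = 7.61.
sodium pyruvate: 0.151 g × (1522 mL / 200 mL) = 1.149 g
thiamine hydrochloride: 1.17 mg × (1522 mL / 200 mL) = 8.904 mg
calcium chloride dihydrate: 0.162 g × (1522 mL / 200 mL) = 1.233 g

sodium pyruvate 1.149 g; thiamine hydrochloride 8.904 mg; calcium chloride dihydrate 1.233 g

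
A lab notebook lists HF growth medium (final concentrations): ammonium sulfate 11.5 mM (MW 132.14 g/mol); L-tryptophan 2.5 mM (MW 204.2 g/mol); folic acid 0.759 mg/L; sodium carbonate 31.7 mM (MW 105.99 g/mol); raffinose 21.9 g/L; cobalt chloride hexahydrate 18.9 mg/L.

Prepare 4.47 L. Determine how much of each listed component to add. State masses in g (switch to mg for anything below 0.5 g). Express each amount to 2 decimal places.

Working volume: 4.47 L.
ammonium sulfate: 11.5 mmol/L × 132.14 g/mol × 4.47 L ÷ 1000 = 6.79 g
L-tryptophan: 2.5 mmol/L × 204.2 g/mol × 4.47 L ÷ 1000 = 2.28 g
folic acid: 0.759 mg/L × 4.47 L = 3.39 mg
sodium carbonate: 31.7 mmol/L × 105.99 g/mol × 4.47 L ÷ 1000 = 15.02 g
raffinose: 21.9 g/L × 4.47 L = 97.89 g
cobalt chloride hexahydrate: 18.9 mg/L × 4.47 L = 84.48 mg

ammonium sulfate 6.79 g; L-tryptophan 2.28 g; folic acid 3.39 mg; sodium carbonate 15.02 g; raffinose 97.89 g; cobalt chloride hexahydrate 84.48 mg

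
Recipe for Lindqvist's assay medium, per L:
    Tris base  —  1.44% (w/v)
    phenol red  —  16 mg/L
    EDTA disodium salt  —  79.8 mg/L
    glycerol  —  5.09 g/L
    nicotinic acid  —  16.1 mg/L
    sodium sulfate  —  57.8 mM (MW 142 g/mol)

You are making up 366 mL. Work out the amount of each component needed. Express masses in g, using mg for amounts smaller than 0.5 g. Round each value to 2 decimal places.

Working volume: 366 mL = 0.366 L.
Tris base: 1.44 g per 100 mL × 366 mL ÷ 100 = 5.27 g
phenol red: 16 mg/L × 0.366 L = 5.86 mg
EDTA disodium salt: 79.8 mg/L × 0.366 L = 29.21 mg
glycerol: 5.09 g/L × 0.366 L = 1.86 g
nicotinic acid: 16.1 mg/L × 0.366 L = 5.89 mg
sodium sulfate: 57.8 mmol/L × 142 g/mol × 0.366 L ÷ 1000 = 3.00 g

Tris base 5.27 g; phenol red 5.86 mg; EDTA disodium salt 29.21 mg; glycerol 1.86 g; nicotinic acid 5.89 mg; sodium sulfate 3.00 g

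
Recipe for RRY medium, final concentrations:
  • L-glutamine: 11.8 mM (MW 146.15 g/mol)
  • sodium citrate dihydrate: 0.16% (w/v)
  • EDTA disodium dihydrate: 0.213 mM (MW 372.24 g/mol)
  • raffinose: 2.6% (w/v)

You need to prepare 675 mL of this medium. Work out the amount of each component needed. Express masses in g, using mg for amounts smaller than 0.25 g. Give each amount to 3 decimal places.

Working volume: 675 mL = 0.675 L.
L-glutamine: 11.8 mmol/L × 146.15 g/mol × 0.675 L ÷ 1000 = 1.164 g
sodium citrate dihydrate: 0.16% w/v = 1.6 g/L → 1.6 × 0.675 L = 1.080 g
EDTA disodium dihydrate: 0.213 mmol/L × 372.24 mg/mmol × 0.675 L = 53.519 mg
raffinose: 2.6 g per 100 mL × 675 mL ÷ 100 = 17.550 g

L-glutamine 1.164 g; sodium citrate dihydrate 1.080 g; EDTA disodium dihydrate 53.519 mg; raffinose 17.550 g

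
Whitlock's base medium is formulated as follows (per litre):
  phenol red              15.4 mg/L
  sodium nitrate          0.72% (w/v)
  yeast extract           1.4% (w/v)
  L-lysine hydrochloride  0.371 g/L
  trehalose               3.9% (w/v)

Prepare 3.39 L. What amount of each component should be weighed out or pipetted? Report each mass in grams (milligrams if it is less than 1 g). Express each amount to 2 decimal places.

phenol red 52.21 mg; sodium nitrate 24.41 g; yeast extract 47.46 g; L-lysine hydrochloride 1.26 g; trehalose 132.21 g

Working volume: 3.39 L.
phenol red: 15.4 mg/L × 3.39 L = 52.21 mg
sodium nitrate: 0.72 g per 100 mL × 3390 mL ÷ 100 = 24.41 g
yeast extract: 1.4 g per 100 mL × 3390 mL ÷ 100 = 47.46 g
L-lysine hydrochloride: 0.371 g/L × 3.39 L = 1.26 g
trehalose: 3.9% w/v = 39 g/L → 39 × 3.39 L = 132.21 g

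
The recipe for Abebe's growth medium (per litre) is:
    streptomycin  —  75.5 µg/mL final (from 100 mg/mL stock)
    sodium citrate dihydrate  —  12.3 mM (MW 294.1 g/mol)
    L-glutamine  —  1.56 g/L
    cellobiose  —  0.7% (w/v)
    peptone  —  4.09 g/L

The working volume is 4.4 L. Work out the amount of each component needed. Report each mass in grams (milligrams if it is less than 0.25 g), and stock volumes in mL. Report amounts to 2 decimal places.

Working volume: 4.4 L.
streptomycin: V = C2·V2/C1 = 75.5 µg/mL × 4400 mL ÷ 100000 µg/mL = 3.32 mL
sodium citrate dihydrate: 12.3 mmol/L × 294.1 g/mol × 4.4 L ÷ 1000 = 15.92 g
L-glutamine: 1.56 g/L × 4.4 L = 6.86 g
cellobiose: 0.7% w/v = 7 g/L → 7 × 4.4 L = 30.80 g
peptone: 4.09 g/L × 4.4 L = 18.00 g

streptomycin 3.32 mL; sodium citrate dihydrate 15.92 g; L-glutamine 6.86 g; cellobiose 30.80 g; peptone 18.00 g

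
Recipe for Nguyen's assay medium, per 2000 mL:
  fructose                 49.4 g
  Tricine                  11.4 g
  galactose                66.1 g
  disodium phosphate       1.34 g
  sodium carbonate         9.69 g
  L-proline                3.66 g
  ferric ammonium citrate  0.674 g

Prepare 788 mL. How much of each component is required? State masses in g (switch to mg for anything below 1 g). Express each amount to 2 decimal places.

fructose 19.46 g; Tricine 4.49 g; galactose 26.04 g; disodium phosphate 527.96 mg; sodium carbonate 3.82 g; L-proline 1.44 g; ferric ammonium citrate 265.56 mg

Ratio of target to recipe volume: 788 / 2000 = 0.394.
fructose: 49.4 g × (788 mL / 2000 mL) = 19.46 g
Tricine: 11.4 g × (788 mL / 2000 mL) = 4.49 g
galactose: 66.1 g × (788 mL / 2000 mL) = 26.04 g
disodium phosphate: 1.34 g × (788 mL / 2000 mL) = 0.52796 g = 527.96 mg
sodium carbonate: 9.69 g × (788 mL / 2000 mL) = 3.82 g
L-proline: 3.66 g × (788 mL / 2000 mL) = 1.44 g
ferric ammonium citrate: 0.674 g × (788 mL / 2000 mL) = 0.265556 g = 265.56 mg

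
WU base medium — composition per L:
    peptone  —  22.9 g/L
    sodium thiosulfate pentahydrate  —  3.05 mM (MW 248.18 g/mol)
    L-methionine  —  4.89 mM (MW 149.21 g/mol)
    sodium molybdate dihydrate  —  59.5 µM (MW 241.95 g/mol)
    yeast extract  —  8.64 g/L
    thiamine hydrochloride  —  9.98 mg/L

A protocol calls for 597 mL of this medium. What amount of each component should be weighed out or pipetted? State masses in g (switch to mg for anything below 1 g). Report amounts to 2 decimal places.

Target volume = 597 mL = 0.597 L.
peptone: 22.9 g/L × 0.597 L = 13.67 g
sodium thiosulfate pentahydrate: 3.05 mmol/L × 248.18 mg/mmol × 0.597 L = 451.90 mg
L-methionine: 4.89 mmol/L × 149.21 mg/mmol × 0.597 L = 435.59 mg
sodium molybdate dihydrate: 59.5 µmol/L × 241.95 g/mol × 0.597 L ÷ 1000 = 8.59 mg
yeast extract: 8.64 g/L × 0.597 L = 5.16 g
thiamine hydrochloride: 9.98 mg/L × 0.597 L = 5.96 mg

peptone 13.67 g; sodium thiosulfate pentahydrate 451.90 mg; L-methionine 435.59 mg; sodium molybdate dihydrate 8.59 mg; yeast extract 5.16 g; thiamine hydrochloride 5.96 mg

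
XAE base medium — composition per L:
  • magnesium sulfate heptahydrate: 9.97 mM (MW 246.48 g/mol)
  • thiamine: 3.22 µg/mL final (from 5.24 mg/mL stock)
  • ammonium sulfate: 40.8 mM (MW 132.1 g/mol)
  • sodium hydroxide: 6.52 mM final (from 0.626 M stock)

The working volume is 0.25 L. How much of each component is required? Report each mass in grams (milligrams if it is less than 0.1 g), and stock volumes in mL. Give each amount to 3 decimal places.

magnesium sulfate heptahydrate 0.614 g; thiamine 0.154 mL; ammonium sulfate 1.347 g; sodium hydroxide 2.604 mL

Scale factor relative to 1 L: 0.25.
magnesium sulfate heptahydrate: 9.97 mmol/L × 246.48 g/mol × 0.25 L ÷ 1000 = 0.614 g
thiamine: C1V1 = C2V2 → 3.22 µg/mL × 250 mL ÷ 5240 µg/mL = 0.154 mL
ammonium sulfate: 40.8 mmol/L × 132.1 g/mol × 0.25 L ÷ 1000 = 1.347 g
sodium hydroxide: C1V1 = C2V2 → 6.52 mM × 250 mL ÷ 626 mM = 2.604 mL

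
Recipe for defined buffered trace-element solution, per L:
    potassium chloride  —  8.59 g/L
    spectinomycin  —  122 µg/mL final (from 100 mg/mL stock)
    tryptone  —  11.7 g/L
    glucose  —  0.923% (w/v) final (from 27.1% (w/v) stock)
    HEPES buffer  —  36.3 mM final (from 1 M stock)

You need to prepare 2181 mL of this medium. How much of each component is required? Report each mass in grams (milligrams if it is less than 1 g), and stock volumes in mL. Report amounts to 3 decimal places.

potassium chloride 18.735 g; spectinomycin 2.661 mL; tryptone 25.518 g; glucose 74.283 mL; HEPES buffer 79.170 mL

Target volume = 2181 mL = 2.181 L.
potassium chloride: 8.59 g/L × 2.181 L = 18.735 g
spectinomycin: C1V1 = C2V2 → 122 µg/mL × 2181 mL ÷ 100000 µg/mL = 2.661 mL
tryptone: 11.7 g/L × 2.181 L = 25.518 g
glucose: V = C2·V2/C1 = 0.923% ÷ 27.1% × 2181 mL = 74.283 mL
HEPES buffer: dilute stock: 36.3 mM × 2181 mL ÷ 1000 mM = 79.170 mL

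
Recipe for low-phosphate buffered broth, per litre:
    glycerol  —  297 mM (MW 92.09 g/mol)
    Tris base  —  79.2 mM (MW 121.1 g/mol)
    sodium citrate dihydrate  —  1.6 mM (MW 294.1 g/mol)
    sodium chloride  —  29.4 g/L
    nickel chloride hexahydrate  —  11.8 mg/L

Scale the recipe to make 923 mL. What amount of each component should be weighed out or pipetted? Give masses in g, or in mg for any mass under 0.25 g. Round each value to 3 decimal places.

glycerol 25.245 g; Tris base 8.853 g; sodium citrate dihydrate 0.434 g; sodium chloride 27.136 g; nickel chloride hexahydrate 10.891 mg

Scale factor relative to 1 L: 0.923.
glycerol: 297 mmol/L × 92.09 g/mol × 0.923 L ÷ 1000 = 25.245 g
Tris base: 79.2 mmol/L × 121.1 g/mol × 0.923 L ÷ 1000 = 8.853 g
sodium citrate dihydrate: 1.6 mmol/L × 294.1 g/mol × 0.923 L ÷ 1000 = 0.434 g
sodium chloride: 29.4 g/L × 0.923 L = 27.136 g
nickel chloride hexahydrate: 11.8 mg/L × 0.923 L = 10.891 mg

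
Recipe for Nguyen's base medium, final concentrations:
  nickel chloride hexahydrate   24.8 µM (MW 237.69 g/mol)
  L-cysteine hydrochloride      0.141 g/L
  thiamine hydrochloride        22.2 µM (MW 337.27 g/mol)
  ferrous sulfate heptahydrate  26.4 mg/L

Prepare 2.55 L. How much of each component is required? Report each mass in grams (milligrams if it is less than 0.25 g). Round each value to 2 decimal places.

Working volume: 2.55 L.
nickel chloride hexahydrate: 24.8 µmol/L × 237.69 g/mol × 2.55 L ÷ 1000 = 15.03 mg
L-cysteine hydrochloride: 0.141 g/L × 2.55 L = 0.36 g
thiamine hydrochloride: 22.2 µmol/L × 337.27 g/mol × 2.55 L ÷ 1000 = 19.09 mg
ferrous sulfate heptahydrate: 26.4 mg/L × 2.55 L = 67.32 mg

nickel chloride hexahydrate 15.03 mg; L-cysteine hydrochloride 0.36 g; thiamine hydrochloride 19.09 mg; ferrous sulfate heptahydrate 67.32 mg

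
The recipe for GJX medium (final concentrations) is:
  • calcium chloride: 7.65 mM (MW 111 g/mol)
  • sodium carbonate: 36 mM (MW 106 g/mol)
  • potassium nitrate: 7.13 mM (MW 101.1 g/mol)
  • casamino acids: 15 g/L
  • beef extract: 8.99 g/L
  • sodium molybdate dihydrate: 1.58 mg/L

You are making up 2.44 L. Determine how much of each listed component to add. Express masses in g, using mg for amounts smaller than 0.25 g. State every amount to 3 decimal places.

Working volume: 2.44 L.
calcium chloride: 7.65 mmol/L × 111 g/mol × 2.44 L ÷ 1000 = 2.072 g
sodium carbonate: 36 mmol/L × 106 g/mol × 2.44 L ÷ 1000 = 9.311 g
potassium nitrate: 7.13 mmol/L × 101.1 g/mol × 2.44 L ÷ 1000 = 1.759 g
casamino acids: 15 g/L × 2.44 L = 36.600 g
beef extract: 8.99 g/L × 2.44 L = 21.936 g
sodium molybdate dihydrate: 1.58 mg/L × 2.44 L = 3.855 mg

calcium chloride 2.072 g; sodium carbonate 9.311 g; potassium nitrate 1.759 g; casamino acids 36.600 g; beef extract 21.936 g; sodium molybdate dihydrate 3.855 mg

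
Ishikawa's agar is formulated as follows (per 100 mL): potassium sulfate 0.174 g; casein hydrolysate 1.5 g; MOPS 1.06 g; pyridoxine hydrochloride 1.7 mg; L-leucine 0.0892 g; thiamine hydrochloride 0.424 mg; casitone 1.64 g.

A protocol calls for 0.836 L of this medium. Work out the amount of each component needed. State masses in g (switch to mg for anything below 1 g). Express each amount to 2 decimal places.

potassium sulfate 1.45 g; casein hydrolysate 12.54 g; MOPS 8.86 g; pyridoxine hydrochloride 14.21 mg; L-leucine 745.71 mg; thiamine hydrochloride 3.54 mg; casitone 13.71 g

Ratio of target to recipe volume: 836 / 100 = 8.36.
potassium sulfate: 0.174 g × (836 mL / 100 mL) = 1.45 g
casein hydrolysate: 1.5 g × (836 mL / 100 mL) = 12.54 g
MOPS: 1.06 g × (836 mL / 100 mL) = 8.86 g
pyridoxine hydrochloride: 1.7 mg × (836 mL / 100 mL) = 14.21 mg
L-leucine: 0.0892 g × (836 mL / 100 mL) = 0.745712 g = 745.71 mg
thiamine hydrochloride: 0.424 mg × (836 mL / 100 mL) = 3.54 mg
casitone: 1.64 g × (836 mL / 100 mL) = 13.71 g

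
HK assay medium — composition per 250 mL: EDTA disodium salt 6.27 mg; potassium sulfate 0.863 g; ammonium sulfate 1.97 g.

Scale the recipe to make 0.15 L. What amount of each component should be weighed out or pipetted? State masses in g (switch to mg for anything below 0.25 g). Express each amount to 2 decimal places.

Ratio of target to recipe volume: 150 / 250 = 0.6.
EDTA disodium salt: 6.27 mg × (150 mL / 250 mL) = 3.76 mg
potassium sulfate: 0.863 g × (150 mL / 250 mL) = 0.52 g
ammonium sulfate: 1.97 g × (150 mL / 250 mL) = 1.18 g

EDTA disodium salt 3.76 mg; potassium sulfate 0.52 g; ammonium sulfate 1.18 g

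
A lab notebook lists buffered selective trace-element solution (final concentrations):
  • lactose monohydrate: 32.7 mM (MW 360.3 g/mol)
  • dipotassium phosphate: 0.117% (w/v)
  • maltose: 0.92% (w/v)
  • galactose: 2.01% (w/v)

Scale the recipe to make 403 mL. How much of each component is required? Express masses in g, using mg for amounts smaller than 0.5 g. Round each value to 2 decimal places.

Target volume = 403 mL = 0.403 L.
lactose monohydrate: 32.7 mmol/L × 360.3 g/mol × 0.403 L ÷ 1000 = 4.75 g
dipotassium phosphate: 0.117% w/v = 1.17 g/L → 1.17 × 0.403 L = 0.47151 g = 471.51 mg
maltose: 0.92% w/v = 9.2 g/L → 9.2 × 0.403 L = 3.71 g
galactose: 2.01 g per 100 mL × 403 mL ÷ 100 = 8.10 g

lactose monohydrate 4.75 g; dipotassium phosphate 471.51 mg; maltose 3.71 g; galactose 8.10 g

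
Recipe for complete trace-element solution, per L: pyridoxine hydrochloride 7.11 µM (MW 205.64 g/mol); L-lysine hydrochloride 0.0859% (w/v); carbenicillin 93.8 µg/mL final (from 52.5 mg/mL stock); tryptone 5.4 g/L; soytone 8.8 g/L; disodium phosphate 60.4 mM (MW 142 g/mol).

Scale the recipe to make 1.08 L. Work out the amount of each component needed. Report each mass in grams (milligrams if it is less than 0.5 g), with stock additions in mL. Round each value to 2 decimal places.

pyridoxine hydrochloride 1.58 mg; L-lysine hydrochloride 0.93 g; carbenicillin 1.93 mL; tryptone 5.83 g; soytone 9.50 g; disodium phosphate 9.26 g

Working volume: 1.08 L.
pyridoxine hydrochloride: 7.11 µmol/L × 205.64 g/mol × 1.08 L ÷ 1000 = 1.58 mg
L-lysine hydrochloride: 0.0859 g per 100 mL × 1080 mL ÷ 100 = 0.93 g
carbenicillin: V = C2·V2/C1 = 93.8 µg/mL × 1080 mL ÷ 52500 µg/mL = 1.93 mL
tryptone: 5.4 g/L × 1.08 L = 5.83 g
soytone: 8.8 g/L × 1.08 L = 9.50 g
disodium phosphate: 60.4 mmol/L × 142 g/mol × 1.08 L ÷ 1000 = 9.26 g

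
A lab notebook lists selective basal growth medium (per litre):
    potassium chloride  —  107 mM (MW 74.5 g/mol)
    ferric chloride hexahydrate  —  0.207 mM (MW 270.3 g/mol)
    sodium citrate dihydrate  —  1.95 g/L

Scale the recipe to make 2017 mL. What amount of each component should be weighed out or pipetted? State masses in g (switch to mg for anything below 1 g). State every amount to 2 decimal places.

potassium chloride 16.08 g; ferric chloride hexahydrate 112.86 mg; sodium citrate dihydrate 3.93 g

Target volume = 2017 mL = 2.017 L.
potassium chloride: 107 mmol/L × 74.5 g/mol × 2.017 L ÷ 1000 = 16.08 g
ferric chloride hexahydrate: 0.207 mmol/L × 270.3 mg/mmol × 2.017 L = 112.86 mg
sodium citrate dihydrate: 1.95 g/L × 2.017 L = 3.93 g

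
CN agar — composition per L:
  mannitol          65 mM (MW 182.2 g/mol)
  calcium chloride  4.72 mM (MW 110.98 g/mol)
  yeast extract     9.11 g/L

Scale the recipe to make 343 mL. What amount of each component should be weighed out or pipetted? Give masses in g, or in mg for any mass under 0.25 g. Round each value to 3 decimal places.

Target volume = 343 mL = 0.343 L.
mannitol: 65 mmol/L × 182.2 g/mol × 0.343 L ÷ 1000 = 4.062 g
calcium chloride: 4.72 mmol/L × 110.98 mg/mmol × 0.343 L = 179.672 mg
yeast extract: 9.11 g/L × 0.343 L = 3.125 g

mannitol 4.062 g; calcium chloride 179.672 mg; yeast extract 3.125 g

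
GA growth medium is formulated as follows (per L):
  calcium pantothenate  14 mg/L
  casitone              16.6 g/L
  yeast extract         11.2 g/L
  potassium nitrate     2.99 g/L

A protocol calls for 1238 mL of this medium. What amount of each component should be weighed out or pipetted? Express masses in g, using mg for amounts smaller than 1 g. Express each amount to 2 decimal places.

Scale factor relative to 1 L: 1.238.
calcium pantothenate: 14 mg/L × 1.238 L = 17.33 mg
casitone: 16.6 g/L × 1.238 L = 20.55 g
yeast extract: 11.2 g/L × 1.238 L = 13.87 g
potassium nitrate: 2.99 g/L × 1.238 L = 3.70 g

calcium pantothenate 17.33 mg; casitone 20.55 g; yeast extract 13.87 g; potassium nitrate 3.70 g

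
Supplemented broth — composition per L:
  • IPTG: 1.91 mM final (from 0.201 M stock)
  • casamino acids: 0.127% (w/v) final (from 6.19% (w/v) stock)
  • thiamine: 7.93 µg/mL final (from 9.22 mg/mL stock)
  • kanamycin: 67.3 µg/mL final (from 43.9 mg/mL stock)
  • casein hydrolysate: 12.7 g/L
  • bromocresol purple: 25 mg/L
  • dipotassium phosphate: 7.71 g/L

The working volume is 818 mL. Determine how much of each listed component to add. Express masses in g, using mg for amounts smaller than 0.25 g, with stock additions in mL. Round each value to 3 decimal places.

Scale factor relative to 1 L: 0.818.
IPTG: dilute stock: 1.91 mM × 818 mL ÷ 201 mM = 7.773 mL
casamino acids: C1V1 = C2V2 → 0.127% ÷ 6.19% × 818 mL = 16.783 mL
thiamine: C1V1 = C2V2 → 7.93 µg/mL × 818 mL ÷ 9220 µg/mL = 0.704 mL
kanamycin: C1V1 = C2V2 → 67.3 µg/mL × 818 mL ÷ 43900 µg/mL = 1.254 mL
casein hydrolysate: 12.7 g/L × 0.818 L = 10.389 g
bromocresol purple: 25 mg/L × 0.818 L = 20.450 mg
dipotassium phosphate: 7.71 g/L × 0.818 L = 6.307 g

IPTG 7.773 mL; casamino acids 16.783 mL; thiamine 0.704 mL; kanamycin 1.254 mL; casein hydrolysate 10.389 g; bromocresol purple 20.450 mg; dipotassium phosphate 6.307 g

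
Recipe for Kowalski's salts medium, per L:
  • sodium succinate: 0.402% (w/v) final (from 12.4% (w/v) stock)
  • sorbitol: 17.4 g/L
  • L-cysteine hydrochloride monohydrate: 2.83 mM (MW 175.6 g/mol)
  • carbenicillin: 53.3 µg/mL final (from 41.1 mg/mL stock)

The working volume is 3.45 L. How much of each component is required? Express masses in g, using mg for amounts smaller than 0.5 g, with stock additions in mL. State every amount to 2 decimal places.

sodium succinate 111.85 mL; sorbitol 60.03 g; L-cysteine hydrochloride monohydrate 1.71 g; carbenicillin 4.47 mL

Working volume: 3.45 L.
sodium succinate: C1V1 = C2V2 → 0.402% ÷ 12.4% × 3450 mL = 111.85 mL
sorbitol: 17.4 g/L × 3.45 L = 60.03 g
L-cysteine hydrochloride monohydrate: 2.83 mmol/L × 175.6 g/mol × 3.45 L ÷ 1000 = 1.71 g
carbenicillin: dilute stock: 53.3 µg/mL × 3450 mL ÷ 41100 µg/mL = 4.47 mL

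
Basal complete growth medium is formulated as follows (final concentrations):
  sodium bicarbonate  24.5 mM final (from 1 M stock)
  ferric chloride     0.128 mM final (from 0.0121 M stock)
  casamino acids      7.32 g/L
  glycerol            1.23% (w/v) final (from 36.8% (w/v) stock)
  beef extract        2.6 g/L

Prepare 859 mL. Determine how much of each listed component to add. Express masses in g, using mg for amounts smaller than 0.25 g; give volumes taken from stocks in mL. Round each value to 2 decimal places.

sodium bicarbonate 21.05 mL; ferric chloride 9.09 mL; casamino acids 6.29 g; glycerol 28.71 mL; beef extract 2.23 g

Scale factor relative to 1 L: 0.859.
sodium bicarbonate: C1V1 = C2V2 → 24.5 mM × 859 mL ÷ 1000 mM = 21.05 mL
ferric chloride: C1V1 = C2V2 → 0.128 mM × 859 mL ÷ 12.1 mM = 9.09 mL
casamino acids: 7.32 g/L × 0.859 L = 6.29 g
glycerol: V = C2·V2/C1 = 1.23% ÷ 36.8% × 859 mL = 28.71 mL
beef extract: 2.6 g/L × 0.859 L = 2.23 g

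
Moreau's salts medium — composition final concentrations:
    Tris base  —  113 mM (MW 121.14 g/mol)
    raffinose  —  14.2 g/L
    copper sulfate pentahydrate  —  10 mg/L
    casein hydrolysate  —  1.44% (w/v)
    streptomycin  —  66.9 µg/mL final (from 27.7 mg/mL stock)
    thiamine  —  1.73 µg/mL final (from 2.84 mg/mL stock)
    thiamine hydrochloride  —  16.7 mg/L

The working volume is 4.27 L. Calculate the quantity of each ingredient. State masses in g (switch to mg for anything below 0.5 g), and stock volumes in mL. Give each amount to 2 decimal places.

Tris base 58.45 g; raffinose 60.63 g; copper sulfate pentahydrate 42.70 mg; casein hydrolysate 61.49 g; streptomycin 10.31 mL; thiamine 2.60 mL; thiamine hydrochloride 71.31 mg

Working volume: 4.27 L.
Tris base: 113 mmol/L × 121.14 g/mol × 4.27 L ÷ 1000 = 58.45 g
raffinose: 14.2 g/L × 4.27 L = 60.63 g
copper sulfate pentahydrate: 10 mg/L × 4.27 L = 42.70 mg
casein hydrolysate: 1.44 g per 100 mL × 4270 mL ÷ 100 = 61.49 g
streptomycin: dilute stock: 66.9 µg/mL × 4270 mL ÷ 27700 µg/mL = 10.31 mL
thiamine: V = C2·V2/C1 = 1.73 µg/mL × 4270 mL ÷ 2840 µg/mL = 2.60 mL
thiamine hydrochloride: 16.7 mg/L × 4.27 L = 71.31 mg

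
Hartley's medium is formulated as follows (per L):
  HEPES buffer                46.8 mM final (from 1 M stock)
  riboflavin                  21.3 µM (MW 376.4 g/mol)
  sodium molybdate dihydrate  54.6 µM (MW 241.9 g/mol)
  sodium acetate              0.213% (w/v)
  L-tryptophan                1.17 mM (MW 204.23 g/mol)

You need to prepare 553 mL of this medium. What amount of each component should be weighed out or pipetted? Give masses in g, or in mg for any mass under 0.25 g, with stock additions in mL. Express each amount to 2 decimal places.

HEPES buffer 25.88 mL; riboflavin 4.43 mg; sodium molybdate dihydrate 7.30 mg; sodium acetate 1.18 g; L-tryptophan 132.14 mg

Working volume: 553 mL = 0.553 L.
HEPES buffer: dilute stock: 46.8 mM × 553 mL ÷ 1000 mM = 25.88 mL
riboflavin: 21.3 µmol/L × 376.4 g/mol × 0.553 L ÷ 1000 = 4.43 mg
sodium molybdate dihydrate: 54.6 µmol/L × 241.9 g/mol × 0.553 L ÷ 1000 = 7.30 mg
sodium acetate: 0.213% w/v = 2.13 g/L → 2.13 × 0.553 L = 1.18 g
L-tryptophan: 1.17 mmol/L × 204.23 mg/mmol × 0.553 L = 132.14 mg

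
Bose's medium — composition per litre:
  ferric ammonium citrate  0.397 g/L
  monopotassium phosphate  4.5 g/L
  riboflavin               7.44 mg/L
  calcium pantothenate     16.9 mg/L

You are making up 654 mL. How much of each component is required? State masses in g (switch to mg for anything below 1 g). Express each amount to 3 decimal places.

Scale factor relative to 1 L: 0.654.
ferric ammonium citrate: 0.397 g/L × 0.654 L = 0.259638 g = 259.638 mg
monopotassium phosphate: 4.5 g/L × 0.654 L = 2.943 g
riboflavin: 7.44 mg/L × 0.654 L = 4.866 mg
calcium pantothenate: 16.9 mg/L × 0.654 L = 11.053 mg

ferric ammonium citrate 259.638 mg; monopotassium phosphate 2.943 g; riboflavin 4.866 mg; calcium pantothenate 11.053 mg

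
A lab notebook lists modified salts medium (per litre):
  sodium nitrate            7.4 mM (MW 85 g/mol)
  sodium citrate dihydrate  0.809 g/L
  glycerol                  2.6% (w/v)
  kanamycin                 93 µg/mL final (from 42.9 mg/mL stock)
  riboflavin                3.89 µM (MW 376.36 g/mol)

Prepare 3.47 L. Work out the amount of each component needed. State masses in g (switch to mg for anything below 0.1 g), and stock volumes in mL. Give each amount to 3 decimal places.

sodium nitrate 2.183 g; sodium citrate dihydrate 2.807 g; glycerol 90.220 g; kanamycin 7.522 mL; riboflavin 5.080 mg

Scale factor relative to 1 L: 3.47.
sodium nitrate: 7.4 mmol/L × 85 g/mol × 3.47 L ÷ 1000 = 2.183 g
sodium citrate dihydrate: 0.809 g/L × 3.47 L = 2.807 g
glycerol: 2.6 g per 100 mL × 3470 mL ÷ 100 = 90.220 g
kanamycin: C1V1 = C2V2 → 93 µg/mL × 3470 mL ÷ 42900 µg/mL = 7.522 mL
riboflavin: 3.89 µmol/L × 376.36 g/mol × 3.47 L ÷ 1000 = 5.080 mg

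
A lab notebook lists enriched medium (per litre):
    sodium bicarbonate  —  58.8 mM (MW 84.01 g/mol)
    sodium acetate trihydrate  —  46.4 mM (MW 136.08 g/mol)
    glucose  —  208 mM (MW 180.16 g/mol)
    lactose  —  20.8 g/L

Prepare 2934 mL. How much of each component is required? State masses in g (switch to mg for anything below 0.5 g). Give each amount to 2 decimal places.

Scale factor relative to 1 L: 2.934.
sodium bicarbonate: 58.8 mmol/L × 84.01 g/mol × 2.934 L ÷ 1000 = 14.49 g
sodium acetate trihydrate: 46.4 mmol/L × 136.08 g/mol × 2.934 L ÷ 1000 = 18.53 g
glucose: 208 mmol/L × 180.16 g/mol × 2.934 L ÷ 1000 = 109.95 g
lactose: 20.8 g/L × 2.934 L = 61.03 g

sodium bicarbonate 14.49 g; sodium acetate trihydrate 18.53 g; glucose 109.95 g; lactose 61.03 g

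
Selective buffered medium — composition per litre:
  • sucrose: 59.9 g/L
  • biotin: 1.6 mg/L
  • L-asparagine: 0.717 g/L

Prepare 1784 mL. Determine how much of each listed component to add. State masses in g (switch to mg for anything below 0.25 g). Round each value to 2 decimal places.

sucrose 106.86 g; biotin 2.85 mg; L-asparagine 1.28 g

Target volume = 1784 mL = 1.784 L.
sucrose: 59.9 g/L × 1.784 L = 106.86 g
biotin: 1.6 mg/L × 1.784 L = 2.85 mg
L-asparagine: 0.717 g/L × 1.784 L = 1.28 g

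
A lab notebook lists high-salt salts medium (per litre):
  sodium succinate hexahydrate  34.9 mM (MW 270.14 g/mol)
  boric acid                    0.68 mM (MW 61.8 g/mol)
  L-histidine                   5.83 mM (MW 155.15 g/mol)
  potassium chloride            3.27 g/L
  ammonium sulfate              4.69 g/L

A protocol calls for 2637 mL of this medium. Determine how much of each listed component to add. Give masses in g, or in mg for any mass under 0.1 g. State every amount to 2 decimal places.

sodium succinate hexahydrate 24.86 g; boric acid 0.11 g; L-histidine 2.39 g; potassium chloride 8.62 g; ammonium sulfate 12.37 g

Target volume = 2637 mL = 2.637 L.
sodium succinate hexahydrate: 34.9 mmol/L × 270.14 g/mol × 2.637 L ÷ 1000 = 24.86 g
boric acid: 0.68 mmol/L × 61.8 g/mol × 2.637 L ÷ 1000 = 0.11 g
L-histidine: 5.83 mmol/L × 155.15 g/mol × 2.637 L ÷ 1000 = 2.39 g
potassium chloride: 3.27 g/L × 2.637 L = 8.62 g
ammonium sulfate: 4.69 g/L × 2.637 L = 12.37 g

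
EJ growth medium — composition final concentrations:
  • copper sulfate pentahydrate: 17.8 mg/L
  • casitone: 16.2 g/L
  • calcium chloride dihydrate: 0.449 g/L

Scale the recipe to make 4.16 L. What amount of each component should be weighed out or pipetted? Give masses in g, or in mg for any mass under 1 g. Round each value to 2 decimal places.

copper sulfate pentahydrate 74.05 mg; casitone 67.39 g; calcium chloride dihydrate 1.87 g

Working volume: 4.16 L.
copper sulfate pentahydrate: 17.8 mg/L × 4.16 L = 74.05 mg
casitone: 16.2 g/L × 4.16 L = 67.39 g
calcium chloride dihydrate: 0.449 g/L × 4.16 L = 1.87 g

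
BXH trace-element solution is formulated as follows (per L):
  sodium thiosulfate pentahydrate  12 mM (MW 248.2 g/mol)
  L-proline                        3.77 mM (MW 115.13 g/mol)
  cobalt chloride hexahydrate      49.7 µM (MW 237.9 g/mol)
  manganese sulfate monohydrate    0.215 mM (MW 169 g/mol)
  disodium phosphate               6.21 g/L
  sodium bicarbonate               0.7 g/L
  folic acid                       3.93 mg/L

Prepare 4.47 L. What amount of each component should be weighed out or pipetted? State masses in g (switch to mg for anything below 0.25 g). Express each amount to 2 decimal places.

sodium thiosulfate pentahydrate 13.31 g; L-proline 1.94 g; cobalt chloride hexahydrate 52.85 mg; manganese sulfate monohydrate 162.42 mg; disodium phosphate 27.76 g; sodium bicarbonate 3.13 g; folic acid 17.57 mg

Working volume: 4.47 L.
sodium thiosulfate pentahydrate: 12 mmol/L × 248.2 g/mol × 4.47 L ÷ 1000 = 13.31 g
L-proline: 3.77 mmol/L × 115.13 g/mol × 4.47 L ÷ 1000 = 1.94 g
cobalt chloride hexahydrate: 49.7 µmol/L × 237.9 g/mol × 4.47 L ÷ 1000 = 52.85 mg
manganese sulfate monohydrate: 0.215 mmol/L × 169 mg/mmol × 4.47 L = 162.42 mg
disodium phosphate: 6.21 g/L × 4.47 L = 27.76 g
sodium bicarbonate: 0.7 g/L × 4.47 L = 3.13 g
folic acid: 3.93 mg/L × 4.47 L = 17.57 mg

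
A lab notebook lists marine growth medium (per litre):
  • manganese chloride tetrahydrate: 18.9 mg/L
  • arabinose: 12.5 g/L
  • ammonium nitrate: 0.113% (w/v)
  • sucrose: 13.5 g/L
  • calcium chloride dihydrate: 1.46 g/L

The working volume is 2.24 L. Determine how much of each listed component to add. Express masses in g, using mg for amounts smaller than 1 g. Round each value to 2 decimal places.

manganese chloride tetrahydrate 42.34 mg; arabinose 28.00 g; ammonium nitrate 2.53 g; sucrose 30.24 g; calcium chloride dihydrate 3.27 g

Scale factor relative to 1 L: 2.24.
manganese chloride tetrahydrate: 18.9 mg/L × 2.24 L = 42.34 mg
arabinose: 12.5 g/L × 2.24 L = 28.00 g
ammonium nitrate: 0.113% w/v = 1.13 g/L → 1.13 × 2.24 L = 2.53 g
sucrose: 13.5 g/L × 2.24 L = 30.24 g
calcium chloride dihydrate: 1.46 g/L × 2.24 L = 3.27 g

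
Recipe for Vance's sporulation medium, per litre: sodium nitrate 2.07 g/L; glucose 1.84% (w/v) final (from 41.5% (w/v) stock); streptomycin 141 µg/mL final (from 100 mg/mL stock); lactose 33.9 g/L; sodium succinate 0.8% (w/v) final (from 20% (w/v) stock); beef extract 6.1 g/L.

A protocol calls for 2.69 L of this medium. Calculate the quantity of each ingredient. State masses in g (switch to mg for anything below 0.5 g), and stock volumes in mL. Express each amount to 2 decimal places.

sodium nitrate 5.57 g; glucose 119.27 mL; streptomycin 3.79 mL; lactose 91.19 g; sodium succinate 107.60 mL; beef extract 16.41 g

Working volume: 2.69 L.
sodium nitrate: 2.07 g/L × 2.69 L = 5.57 g
glucose: dilute stock: 1.84% ÷ 41.5% × 2690 mL = 119.27 mL
streptomycin: C1V1 = C2V2 → 141 µg/mL × 2690 mL ÷ 100000 µg/mL = 3.79 mL
lactose: 33.9 g/L × 2.69 L = 91.19 g
sodium succinate: V = C2·V2/C1 = 0.8% ÷ 20% × 2690 mL = 107.60 mL
beef extract: 6.1 g/L × 2.69 L = 16.41 g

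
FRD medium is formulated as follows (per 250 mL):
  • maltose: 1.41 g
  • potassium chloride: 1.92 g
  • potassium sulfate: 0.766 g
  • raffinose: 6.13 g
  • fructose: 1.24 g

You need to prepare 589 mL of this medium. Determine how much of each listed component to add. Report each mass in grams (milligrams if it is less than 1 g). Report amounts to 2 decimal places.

maltose 3.32 g; potassium chloride 4.52 g; potassium sulfate 1.80 g; raffinose 14.44 g; fructose 2.92 g

Ratio of target to recipe volume: 589 / 250 = 2.356.
maltose: 1.41 g × (589 mL / 250 mL) = 3.32 g
potassium chloride: 1.92 g × (589 mL / 250 mL) = 4.52 g
potassium sulfate: 0.766 g × (589 mL / 250 mL) = 1.80 g
raffinose: 6.13 g × (589 mL / 250 mL) = 14.44 g
fructose: 1.24 g × (589 mL / 250 mL) = 2.92 g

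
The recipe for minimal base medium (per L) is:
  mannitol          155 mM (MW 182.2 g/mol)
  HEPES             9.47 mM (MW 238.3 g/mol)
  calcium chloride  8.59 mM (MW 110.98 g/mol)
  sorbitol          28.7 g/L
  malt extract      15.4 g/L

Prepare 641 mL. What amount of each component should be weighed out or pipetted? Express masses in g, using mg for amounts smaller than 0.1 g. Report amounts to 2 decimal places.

Working volume: 641 mL = 0.641 L.
mannitol: 155 mmol/L × 182.2 g/mol × 0.641 L ÷ 1000 = 18.10 g
HEPES: 9.47 mmol/L × 238.3 g/mol × 0.641 L ÷ 1000 = 1.45 g
calcium chloride: 8.59 mmol/L × 110.98 g/mol × 0.641 L ÷ 1000 = 0.61 g
sorbitol: 28.7 g/L × 0.641 L = 18.40 g
malt extract: 15.4 g/L × 0.641 L = 9.87 g

mannitol 18.10 g; HEPES 1.45 g; calcium chloride 0.61 g; sorbitol 18.40 g; malt extract 9.87 g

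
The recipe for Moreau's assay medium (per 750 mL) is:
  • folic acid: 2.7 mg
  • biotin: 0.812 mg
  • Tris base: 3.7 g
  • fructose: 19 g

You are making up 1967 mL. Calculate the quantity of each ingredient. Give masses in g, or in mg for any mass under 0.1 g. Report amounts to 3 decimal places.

Ratio of target to recipe volume: 1967 / 750 = 2.62267.
folic acid: 2.7 mg × (1967 mL / 750 mL) = 7.081 mg
biotin: 0.812 mg × (1967 mL / 750 mL) = 2.130 mg
Tris base: 3.7 g × (1967 mL / 750 mL) = 9.704 g
fructose: 19 g × (1967 mL / 750 mL) = 49.831 g

folic acid 7.081 mg; biotin 2.130 mg; Tris base 9.704 g; fructose 49.831 g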